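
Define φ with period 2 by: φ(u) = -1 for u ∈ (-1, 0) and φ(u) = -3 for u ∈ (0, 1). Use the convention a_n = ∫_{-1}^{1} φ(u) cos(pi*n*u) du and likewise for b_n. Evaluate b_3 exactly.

-4/(3*pi)

b_3 = ∫_{-1}^{1} φ(u) sin(3*pi*u) du.
Split the integral at the breakpoints.
Directly, an antiderivative of (-1) sin(3*pi*u) is cos(3*pi*u)/(3*pi); evaluating from -1 to 0: ∫_{-1}^{0} (-1) sin(3*pi*u) du = (1/(3*pi)) - (-1/(3*pi)) = 2/(3*pi).
Directly, an antiderivative of (-3) sin(3*pi*u) is cos(3*pi*u)/pi; evaluating from 0 to 1: ∫_{0}^{1} (-3) sin(3*pi*u) du = (-1/pi) - (1/pi) = -2/pi.
Summing the pieces gives b_3 = -4/(3*pi).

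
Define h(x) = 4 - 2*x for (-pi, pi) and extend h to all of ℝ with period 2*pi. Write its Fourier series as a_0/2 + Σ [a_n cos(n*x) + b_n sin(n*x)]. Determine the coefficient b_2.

2

b_2 = 1/pi ∫_{-pi}^{pi} h(x) sin(2*x) dx.
Integrating by parts (boundary term plus one more integral), an antiderivative of (4 - 2*x) sin(2*x) is x*cos(2*x) - sin(2*x)/2 - 2*cos(2*x); evaluating from -pi to pi: ∫_{-pi}^{pi} (4 - 2*x) sin(2*x) dx = (-2 + pi) - (-pi - 2) = 2*pi.
Hence b_2 = (1/pi)·(2*pi) = 2.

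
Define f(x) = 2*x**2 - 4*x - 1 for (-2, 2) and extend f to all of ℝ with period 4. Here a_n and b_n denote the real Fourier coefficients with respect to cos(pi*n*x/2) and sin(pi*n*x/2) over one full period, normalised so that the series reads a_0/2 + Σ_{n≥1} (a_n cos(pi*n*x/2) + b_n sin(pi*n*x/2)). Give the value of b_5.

b_5 = 1/2 ∫_{-2}^{2} f(x) sin(5*pi*x/2) dx.
Integrating by parts twice (tabular method), an antiderivative of (2*x**2 - 4*x - 1) sin(5*pi*x/2) is -4*x**2*cos(5*pi*x/2)/(5*pi) + 16*x*sin(5*pi*x/2)/(25*pi**2) + 8*x*cos(5*pi*x/2)/(5*pi) - 16*sin(5*pi*x/2)/(25*pi**2) + 32*cos(5*pi*x/2)/(125*pi**3) + 2*cos(5*pi*x/2)/(5*pi); evaluating from -2 to 2: ∫_{-2}^{2} (2*x**2 - 4*x - 1) sin(5*pi*x/2) dx = (2*(-25*pi**2 - 16)/(125*pi**3)) - (-32/(125*pi**3) + 6/pi) = -32/(5*pi).
Hence b_5 = (1/2)·(-32/(5*pi)) = -16/(5*pi).

-16/(5*pi)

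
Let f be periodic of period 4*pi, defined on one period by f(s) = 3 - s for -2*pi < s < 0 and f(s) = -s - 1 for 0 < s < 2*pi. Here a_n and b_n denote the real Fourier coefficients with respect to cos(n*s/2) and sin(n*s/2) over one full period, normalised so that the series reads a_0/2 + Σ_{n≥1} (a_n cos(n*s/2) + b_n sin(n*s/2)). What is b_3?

4*(-pi - 2)/(3*pi)

b_3 = (1/(2*pi)) ∫_{-2*pi}^{2*pi} f(s) sin(3*s/2) ds.
Split the integral at the breakpoints.
Integrating by parts (boundary term plus one more integral), an antiderivative of (3 - s) sin(3*s/2) is 2*s*cos(3*s/2)/3 - 4*sin(3*s/2)/9 - 2*cos(3*s/2); evaluating from -2*pi to 0: ∫_{-2*pi}^{0} (3 - s) sin(3*s/2) ds = (-2) - (2 + 4*pi/3) = -4*pi/3 - 4.
Integrating by parts (boundary term plus one more integral), an antiderivative of (-s - 1) sin(3*s/2) is 2*s*cos(3*s/2)/3 - 4*sin(3*s/2)/9 + 2*cos(3*s/2)/3; evaluating from 0 to 2*pi: ∫_{0}^{2*pi} (-s - 1) sin(3*s/2) ds = (-4*pi/3 - 2/3) - (2/3) = -4*pi/3 - 4/3.
Summing the pieces and multiplying by (1/(2*pi)) gives b_3 = 4*(-pi - 2)/(3*pi).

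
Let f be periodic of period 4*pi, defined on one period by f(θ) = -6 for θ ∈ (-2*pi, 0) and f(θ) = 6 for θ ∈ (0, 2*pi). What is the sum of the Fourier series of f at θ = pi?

6

f is continuous at θ = pi with value 6, so the series converges to 6 there.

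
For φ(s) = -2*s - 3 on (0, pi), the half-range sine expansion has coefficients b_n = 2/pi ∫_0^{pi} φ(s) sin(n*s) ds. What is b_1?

b_1 = 2/pi ∫_0^{pi} (-2*s - 3) sin(s) ds.
Integrating by parts (boundary term plus one more integral), an antiderivative of (-2*s - 3) sin(s) is 2*s*cos(s) - 2*sin(s) + 3*cos(s); evaluating from 0 to pi: ∫_{0}^{pi} (-2*s - 3) sin(s) ds = (-2*pi - 3) - (3) = -2*pi - 6.
Hence b_1 = (2/pi)·(-2*pi - 6) = -4 - 12/pi.

-4 - 12/pi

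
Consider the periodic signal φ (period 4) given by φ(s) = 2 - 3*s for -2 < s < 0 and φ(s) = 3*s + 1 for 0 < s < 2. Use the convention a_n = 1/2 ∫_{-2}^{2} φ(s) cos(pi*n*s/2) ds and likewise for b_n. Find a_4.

0

a_4 = 1/2 ∫_{-2}^{2} φ(s) cos(2*pi*s) ds.
Split the integral at the breakpoints.
Integrating by parts (boundary term plus one more integral), an antiderivative of (2 - 3*s) cos(2*pi*s) is -3*s*sin(2*pi*s)/(2*pi) + sin(2*pi*s)/pi - 3*cos(2*pi*s)/(4*pi**2); evaluating from -2 to 0: ∫_{-2}^{0} (2 - 3*s) cos(2*pi*s) ds = (-3/(4*pi**2)) - (-3/(4*pi**2)) = 0.
Integrating by parts (boundary term plus one more integral), an antiderivative of (3*s + 1) cos(2*pi*s) is 3*s*sin(2*pi*s)/(2*pi) + sin(2*pi*s)/(2*pi) + 3*cos(2*pi*s)/(4*pi**2); evaluating from 0 to 2: ∫_{0}^{2} (3*s + 1) cos(2*pi*s) ds = (3/(4*pi**2)) - (3/(4*pi**2)) = 0.
Summing the pieces and multiplying by (1/2) gives a_4 = 0.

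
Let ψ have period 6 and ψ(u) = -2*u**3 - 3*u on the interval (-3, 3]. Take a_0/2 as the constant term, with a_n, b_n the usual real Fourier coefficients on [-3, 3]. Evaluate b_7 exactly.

b_7 = 1/3 ∫_{-3}^{3} ψ(u) sin(7*pi*u/3) du.
ψ is odd and sin(7*pi*u/3) is odd, so the integrand is even and b_7 = 2/3 ∫_0^{3} ψ(u) sin(7*pi*u/3) du.
Integrating by parts three times (tabular method), an antiderivative of (-2*u**3 - 3*u) sin(7*pi*u/3) is 6*u**3*cos(7*pi*u/3)/(7*pi) - 54*u**2*sin(7*pi*u/3)/(49*pi**2) - 324*u*cos(7*pi*u/3)/(343*pi**3) + 9*u*cos(7*pi*u/3)/(7*pi) - 27*sin(7*pi*u/3)/(49*pi**2) + 972*sin(7*pi*u/3)/(2401*pi**4); evaluating from 0 to 3: ∫_{0}^{3} (-2*u**3 - 3*u) sin(7*pi*u/3) du = (-27/pi + 972/(343*pi**3)) - (0) = -27/pi + 972/(343*pi**3).
Hence b_7 = (2/3)·(-27/pi + 972/(343*pi**3)) = -18/pi + 648/(343*pi**3).

-18/pi + 648/(343*pi**3)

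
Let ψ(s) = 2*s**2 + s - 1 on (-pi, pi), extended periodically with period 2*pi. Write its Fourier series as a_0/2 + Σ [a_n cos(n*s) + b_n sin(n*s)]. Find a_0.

a_0 = 1/pi ∫_{-pi}^{pi} ψ(s) ds = 1/pi · (-2*pi + 4*pi**3/3) = -2 + 4*pi**2/3.

-2 + 4*pi**2/3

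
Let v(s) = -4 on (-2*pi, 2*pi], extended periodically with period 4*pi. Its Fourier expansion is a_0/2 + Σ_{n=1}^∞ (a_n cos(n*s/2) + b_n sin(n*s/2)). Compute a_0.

a_0 = (1/(2*pi)) ∫_{-2*pi}^{2*pi} v(s) ds = (1/(2*pi)) · (-16*pi) = -8.

-8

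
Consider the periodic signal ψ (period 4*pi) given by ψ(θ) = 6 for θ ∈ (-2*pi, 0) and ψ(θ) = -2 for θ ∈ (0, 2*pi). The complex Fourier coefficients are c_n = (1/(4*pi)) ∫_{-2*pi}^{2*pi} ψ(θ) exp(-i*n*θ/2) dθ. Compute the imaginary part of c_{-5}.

-8/(5*pi)

Since ψ is real-valued, Im(c_{-5}) = -(1/(4*pi)) ∫_{-2*pi}^{2*pi} ψ(θ) sin(-5*θ/2) dθ = b_{5}/2.
Split the integral at the breakpoints.
Directly, an antiderivative of (6) sin(-5*θ/2) is 12*cos(5*θ/2)/5; evaluating from -2*pi to 0: ∫_{-2*pi}^{0} (6) sin(-5*θ/2) dθ = (12/5) - (-12/5) = 24/5.
Directly, an antiderivative of (-2) sin(-5*θ/2) is -4*cos(5*θ/2)/5; evaluating from 0 to 2*pi: ∫_{0}^{2*pi} (-2) sin(-5*θ/2) dθ = (4/5) - (-4/5) = 8/5.
So ∫_{-2*pi}^{2*pi} ψ(θ) sin(-5*θ/2) dθ = 32/5.
Hence Im(c_{-5}) = (-1/(4*pi))·(32/5) = -8/(5*pi).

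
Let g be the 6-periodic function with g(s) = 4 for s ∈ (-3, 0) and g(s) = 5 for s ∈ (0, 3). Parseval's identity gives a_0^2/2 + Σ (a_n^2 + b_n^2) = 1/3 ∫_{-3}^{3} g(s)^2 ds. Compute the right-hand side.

1/3 ∫_{-3}^{3} g(s)^2 ds = 1/3 · (123) = 41.

41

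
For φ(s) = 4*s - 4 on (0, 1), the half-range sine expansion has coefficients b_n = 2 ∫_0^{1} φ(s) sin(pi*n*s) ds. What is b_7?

b_7 = 2 ∫_0^{1} (4*s - 4) sin(7*pi*s) ds.
Integrating by parts (boundary term plus one more integral), an antiderivative of (4*s - 4) sin(7*pi*s) is -4*s*cos(7*pi*s)/(7*pi) + 4*sin(7*pi*s)/(49*pi**2) + 4*cos(7*pi*s)/(7*pi); evaluating from 0 to 1: ∫_{0}^{1} (4*s - 4) sin(7*pi*s) ds = (0) - (4/(7*pi)) = -4/(7*pi).
Hence b_7 = 2·(-4/(7*pi)) = -8/(7*pi).

-8/(7*pi)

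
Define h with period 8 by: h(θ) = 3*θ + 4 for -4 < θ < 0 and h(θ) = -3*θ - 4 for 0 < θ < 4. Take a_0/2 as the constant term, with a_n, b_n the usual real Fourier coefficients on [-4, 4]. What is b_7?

-16/(7*pi)

b_7 = 1/4 ∫_{-4}^{4} h(θ) sin(7*pi*θ/4) dθ.
Split the integral at the breakpoints.
Integrating by parts (boundary term plus one more integral), an antiderivative of (3*θ + 4) sin(7*pi*θ/4) is -12*θ*cos(7*pi*θ/4)/(7*pi) + 48*sin(7*pi*θ/4)/(49*pi**2) - 16*cos(7*pi*θ/4)/(7*pi); evaluating from -4 to 0: ∫_{-4}^{0} (3*θ + 4) sin(7*pi*θ/4) dθ = (-16/(7*pi)) - (-32/(7*pi)) = 16/(7*pi).
Integrating by parts (boundary term plus one more integral), an antiderivative of (-3*θ - 4) sin(7*pi*θ/4) is 12*θ*cos(7*pi*θ/4)/(7*pi) - 48*sin(7*pi*θ/4)/(49*pi**2) + 16*cos(7*pi*θ/4)/(7*pi); evaluating from 0 to 4: ∫_{0}^{4} (-3*θ - 4) sin(7*pi*θ/4) dθ = (-64/(7*pi)) - (16/(7*pi)) = -80/(7*pi).
Summing the pieces and multiplying by (1/4) gives b_7 = -16/(7*pi).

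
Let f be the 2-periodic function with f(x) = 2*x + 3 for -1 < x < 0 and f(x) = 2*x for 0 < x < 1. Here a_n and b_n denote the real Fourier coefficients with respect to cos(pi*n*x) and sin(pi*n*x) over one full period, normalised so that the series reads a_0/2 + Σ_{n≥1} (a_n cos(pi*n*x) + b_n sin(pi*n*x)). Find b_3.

b_3 = ∫_{-1}^{1} f(x) sin(3*pi*x) dx.
Split the integral at the breakpoints.
Integrating by parts (boundary term plus one more integral), an antiderivative of (2*x + 3) sin(3*pi*x) is -2*x*cos(3*pi*x)/(3*pi) + 2*sin(3*pi*x)/(9*pi**2) - cos(3*pi*x)/pi; evaluating from -1 to 0: ∫_{-1}^{0} (2*x + 3) sin(3*pi*x) dx = (-1/pi) - (1/(3*pi)) = -4/(3*pi).
Integrating by parts (boundary term plus one more integral), an antiderivative of (2*x) sin(3*pi*x) is -2*x*cos(3*pi*x)/(3*pi) + 2*sin(3*pi*x)/(9*pi**2); evaluating from 0 to 1: ∫_{0}^{1} (2*x) sin(3*pi*x) dx = (2/(3*pi)) - (0) = 2/(3*pi).
Summing the pieces gives b_3 = -2/(3*pi).

-2/(3*pi)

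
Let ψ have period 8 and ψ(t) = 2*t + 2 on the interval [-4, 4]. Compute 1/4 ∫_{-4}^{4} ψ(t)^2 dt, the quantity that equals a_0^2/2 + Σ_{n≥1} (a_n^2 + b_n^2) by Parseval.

1/4 ∫_{-4}^{4} ψ(t)^2 dt = 1/4 · (608/3) = 152/3.

152/3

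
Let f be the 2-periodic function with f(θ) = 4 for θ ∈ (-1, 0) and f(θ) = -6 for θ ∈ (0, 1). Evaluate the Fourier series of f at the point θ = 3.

θ = 3 differs from θ = -1 by 2 full period(s), and the series is 2-periodic.
At θ = -1 the one-sided limits are f(-1^-) = -6 and f(-1^+) = 4.
By Dirichlet's theorem the series converges to their average, [(-6) + (4)]/2 = -1.

-1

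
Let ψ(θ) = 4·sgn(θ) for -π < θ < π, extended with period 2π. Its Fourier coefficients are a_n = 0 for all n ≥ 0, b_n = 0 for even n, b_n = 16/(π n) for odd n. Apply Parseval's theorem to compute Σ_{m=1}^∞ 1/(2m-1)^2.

Parseval: Σ b_n^2 = (1/π) ∫_{-π}^{π} ψ(θ)^2 dθ = 32.
Only odd n contribute, with b_n^2 = 256/(π^2 n^2), so Σ_{m≥1} 1/(2m-1)^2 = π^2·(32)/256 = pi**2/8.

pi**2/8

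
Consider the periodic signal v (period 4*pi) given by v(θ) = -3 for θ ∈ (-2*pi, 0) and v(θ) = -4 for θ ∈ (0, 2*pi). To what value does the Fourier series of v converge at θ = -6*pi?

θ = -6*pi differs from θ = -2*pi by -1 full period(s), and the series is 4*pi-periodic.
At θ = -2*pi the one-sided limits are v(-2*pi^-) = -4 and v(-2*pi^+) = -3.
By Dirichlet's theorem the series converges to their average, [(-4) + (-3)]/2 = -7/2.

-7/2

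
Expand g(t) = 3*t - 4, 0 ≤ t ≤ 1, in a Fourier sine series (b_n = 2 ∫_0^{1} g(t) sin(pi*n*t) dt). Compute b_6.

-1/pi

b_6 = 2 ∫_0^{1} (3*t - 4) sin(6*pi*t) dt.
Integrating by parts (boundary term plus one more integral), an antiderivative of (3*t - 4) sin(6*pi*t) is -t*cos(6*pi*t)/(2*pi) + sin(6*pi*t)/(12*pi**2) + 2*cos(6*pi*t)/(3*pi); evaluating from 0 to 1: ∫_{0}^{1} (3*t - 4) sin(6*pi*t) dt = (1/(6*pi)) - (2/(3*pi)) = -1/(2*pi).
Hence b_6 = 2·(-1/(2*pi)) = -1/pi.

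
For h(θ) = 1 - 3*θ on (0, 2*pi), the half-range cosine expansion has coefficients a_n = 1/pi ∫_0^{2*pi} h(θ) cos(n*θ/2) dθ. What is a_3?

8/(3*pi)

a_3 = 1/pi ∫_0^{2*pi} (1 - 3*θ) cos(3*θ/2) dθ.
Integrating by parts (boundary term plus one more integral), an antiderivative of (1 - 3*θ) cos(3*θ/2) is -2*θ*sin(3*θ/2) + 2*sin(3*θ/2)/3 - 4*cos(3*θ/2)/3; evaluating from 0 to 2*pi: ∫_{0}^{2*pi} (1 - 3*θ) cos(3*θ/2) dθ = (4/3) - (-4/3) = 8/3.
Hence a_3 = (1/pi)·(8/3) = 8/(3*pi).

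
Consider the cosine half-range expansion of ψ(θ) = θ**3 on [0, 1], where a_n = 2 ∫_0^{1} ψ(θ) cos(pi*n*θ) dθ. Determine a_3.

a_3 = 2 ∫_0^{1} (θ**3) cos(3*pi*θ) dθ.
Integrating by parts three times (tabular method), an antiderivative of (θ**3) cos(3*pi*θ) is θ**3*sin(3*pi*θ)/(3*pi) + θ**2*cos(3*pi*θ)/(3*pi**2) - 2*θ*sin(3*pi*θ)/(9*pi**3) - 2*cos(3*pi*θ)/(27*pi**4); evaluating from 0 to 1: ∫_{0}^{1} (θ**3) cos(3*pi*θ) dθ = ((2 - 9*pi**2)/(27*pi**4)) - (-2/(27*pi**4)) = (4 - 9*pi**2)/(27*pi**4).
Hence a_3 = 2·((4 - 9*pi**2)/(27*pi**4)) = 2*(4 - 9*pi**2)/(27*pi**4).

2*(4 - 9*pi**2)/(27*pi**4)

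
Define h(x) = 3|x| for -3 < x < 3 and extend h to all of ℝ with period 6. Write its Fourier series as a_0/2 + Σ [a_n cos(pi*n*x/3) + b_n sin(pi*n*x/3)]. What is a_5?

-36/(25*pi**2)

a_5 = 1/3 ∫_{-3}^{3} h(x) cos(5*pi*x/3) dx.
h is even and cos(5*pi*x/3) is even, so the integrand is even and a_5 = 2/3 ∫_0^{3} h(x) cos(5*pi*x/3) dx.
Integrating by parts (boundary term plus one more integral), an antiderivative of (3*x) cos(5*pi*x/3) is 9*x*sin(5*pi*x/3)/(5*pi) + 27*cos(5*pi*x/3)/(25*pi**2); evaluating from 0 to 3: ∫_{0}^{3} (3*x) cos(5*pi*x/3) dx = (-27/(25*pi**2)) - (27/(25*pi**2)) = -54/(25*pi**2).
Hence a_5 = (2/3)·(-54/(25*pi**2)) = -36/(25*pi**2).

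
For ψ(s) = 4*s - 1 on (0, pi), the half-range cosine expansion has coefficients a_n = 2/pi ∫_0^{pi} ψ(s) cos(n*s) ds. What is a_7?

-16/(49*pi)

a_7 = 2/pi ∫_0^{pi} (4*s - 1) cos(7*s) ds.
Integrating by parts (boundary term plus one more integral), an antiderivative of (4*s - 1) cos(7*s) is 4*s*sin(7*s)/7 - sin(7*s)/7 + 4*cos(7*s)/49; evaluating from 0 to pi: ∫_{0}^{pi} (4*s - 1) cos(7*s) ds = (-4/49) - (4/49) = -8/49.
Hence a_7 = (2/pi)·(-8/49) = -16/(49*pi).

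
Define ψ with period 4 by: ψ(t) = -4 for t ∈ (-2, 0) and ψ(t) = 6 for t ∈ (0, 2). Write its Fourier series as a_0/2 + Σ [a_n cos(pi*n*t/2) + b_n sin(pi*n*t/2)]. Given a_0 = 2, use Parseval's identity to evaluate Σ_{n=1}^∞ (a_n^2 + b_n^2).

Parseval: a_0^2/2 + Σ_{n≥1} (a_n^2+b_n^2) = 1/2 ∫_{-2}^{2} ψ(t)^2 dt = 52.
Subtract a_0^2/2 = 2: Σ (a_n^2+b_n^2) = 50.

50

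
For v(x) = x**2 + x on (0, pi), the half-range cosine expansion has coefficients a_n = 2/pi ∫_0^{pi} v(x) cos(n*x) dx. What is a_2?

a_2 = 2/pi ∫_0^{pi} (x**2 + x) cos(2*x) dx.
Integrating by parts twice (tabular method), an antiderivative of (x**2 + x) cos(2*x) is x**2*sin(2*x)/2 + x*sin(2*x)/2 + x*cos(2*x)/2 - sin(2*x)/4 + cos(2*x)/4; evaluating from 0 to pi: ∫_{0}^{pi} (x**2 + x) cos(2*x) dx = (1/4 + pi/2) - (1/4) = pi/2.
Hence a_2 = (2/pi)·(pi/2) = 1.

1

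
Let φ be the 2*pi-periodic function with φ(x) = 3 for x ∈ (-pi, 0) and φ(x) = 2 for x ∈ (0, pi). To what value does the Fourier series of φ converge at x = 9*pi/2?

x = 9*pi/2 differs from x = pi/2 by 2 full period(s), and the series is 2*pi-periodic.
φ is continuous at x = pi/2 with value 2, so the series converges to 2 there.

2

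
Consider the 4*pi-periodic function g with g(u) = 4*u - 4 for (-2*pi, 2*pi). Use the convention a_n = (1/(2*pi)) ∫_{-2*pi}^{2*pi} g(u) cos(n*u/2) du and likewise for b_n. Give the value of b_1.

b_1 = (1/(2*pi)) ∫_{-2*pi}^{2*pi} g(u) sin(u/2) du.
Integrating by parts (boundary term plus one more integral), an antiderivative of (4*u - 4) sin(u/2) is -8*u*cos(u/2) + 16*sin(u/2) + 8*cos(u/2); evaluating from -2*pi to 2*pi: ∫_{-2*pi}^{2*pi} (4*u - 4) sin(u/2) du = (-8 + 16*pi) - (-16*pi - 8) = 32*pi.
Hence b_1 = (1/(2*pi))·(32*pi) = 16.

16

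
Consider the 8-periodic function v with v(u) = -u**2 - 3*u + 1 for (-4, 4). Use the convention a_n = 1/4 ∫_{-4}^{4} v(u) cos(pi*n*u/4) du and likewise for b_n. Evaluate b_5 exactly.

b_5 = 1/4 ∫_{-4}^{4} v(u) sin(5*pi*u/4) du.
Integrating by parts twice (tabular method), an antiderivative of (-u**2 - 3*u + 1) sin(5*pi*u/4) is 4*u**2*cos(5*pi*u/4)/(5*pi) - 32*u*sin(5*pi*u/4)/(25*pi**2) + 12*u*cos(5*pi*u/4)/(5*pi) - 48*sin(5*pi*u/4)/(25*pi**2) - 4*cos(5*pi*u/4)/(5*pi) - 128*cos(5*pi*u/4)/(125*pi**3); evaluating from -4 to 4: ∫_{-4}^{4} (-u**2 - 3*u + 1) sin(5*pi*u/4) du = (4*(32 - 675*pi**2)/(125*pi**3)) - (4*(32 - 75*pi**2)/(125*pi**3)) = -96/(5*pi).
Hence b_5 = (1/4)·(-96/(5*pi)) = -24/(5*pi).

-24/(5*pi)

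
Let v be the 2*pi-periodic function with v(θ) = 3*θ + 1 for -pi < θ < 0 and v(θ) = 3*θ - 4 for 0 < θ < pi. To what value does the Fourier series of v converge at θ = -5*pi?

-3/2

θ = -5*pi differs from θ = -pi by -2 full period(s), and the series is 2*pi-periodic.
At θ = -pi the one-sided limits are v(-pi^-) = -4 + 3*pi and v(-pi^+) = 1 - 3*pi.
By Dirichlet's theorem the series converges to their average, [(-4 + 3*pi) + (1 - 3*pi)]/2 = -3/2.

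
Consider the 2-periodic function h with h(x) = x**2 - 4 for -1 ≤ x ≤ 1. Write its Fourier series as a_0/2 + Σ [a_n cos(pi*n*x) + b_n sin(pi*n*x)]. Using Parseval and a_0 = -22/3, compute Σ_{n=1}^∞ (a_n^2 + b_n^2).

Parseval: a_0^2/2 + Σ_{n≥1} (a_n^2+b_n^2) = ∫_{-1}^{1} h(x)^2 dx = 406/15.
Subtract a_0^2/2 = 242/9: Σ (a_n^2+b_n^2) = 8/45.

8/45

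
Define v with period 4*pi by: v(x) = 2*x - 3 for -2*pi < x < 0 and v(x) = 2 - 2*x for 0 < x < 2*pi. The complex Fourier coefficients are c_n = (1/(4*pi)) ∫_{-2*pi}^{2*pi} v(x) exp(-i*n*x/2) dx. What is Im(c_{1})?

Since v is real-valued, Im(c_{1}) = -(1/(4*pi)) ∫_{-2*pi}^{2*pi} v(x) sin(x/2) dx = -b_{1}/2.
Split the integral at the breakpoints.
Integrating by parts (boundary term plus one more integral), an antiderivative of (2*x - 3) sin(x/2) is -4*x*cos(x/2) + 8*sin(x/2) + 6*cos(x/2); evaluating from -2*pi to 0: ∫_{-2*pi}^{0} (2*x - 3) sin(x/2) dx = (6) - (-8*pi - 6) = 12 + 8*pi.
Integrating by parts (boundary term plus one more integral), an antiderivative of (2 - 2*x) sin(x/2) is 4*x*cos(x/2) - 8*sin(x/2) - 4*cos(x/2); evaluating from 0 to 2*pi: ∫_{0}^{2*pi} (2 - 2*x) sin(x/2) dx = (4 - 8*pi) - (-4) = 8 - 8*pi.
So ∫_{-2*pi}^{2*pi} v(x) sin(x/2) dx = 20.
Hence Im(c_{1}) = (-1/(4*pi))·(20) = -5/pi.

-5/pi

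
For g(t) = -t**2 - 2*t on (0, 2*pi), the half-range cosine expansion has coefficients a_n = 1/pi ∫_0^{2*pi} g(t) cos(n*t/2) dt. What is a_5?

a_5 = 1/pi ∫_0^{2*pi} (-t**2 - 2*t) cos(5*t/2) dt.
Integrating by parts twice (tabular method), an antiderivative of (-t**2 - 2*t) cos(5*t/2) is -2*t**2*sin(5*t/2)/5 - 4*t*sin(5*t/2)/5 - 8*t*cos(5*t/2)/25 + 16*sin(5*t/2)/125 - 8*cos(5*t/2)/25; evaluating from 0 to 2*pi: ∫_{0}^{2*pi} (-t**2 - 2*t) cos(5*t/2) dt = (8/25 + 16*pi/25) - (-8/25) = 16/25 + 16*pi/25.
Hence a_5 = (1/pi)·(16/25 + 16*pi/25) = 16*(1 + pi)/(25*pi).

16*(1 + pi)/(25*pi)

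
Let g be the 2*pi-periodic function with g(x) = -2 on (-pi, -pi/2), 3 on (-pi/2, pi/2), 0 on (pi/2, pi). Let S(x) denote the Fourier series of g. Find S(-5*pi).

x = -5*pi differs from x = -pi by -2 full period(s), and the series is 2*pi-periodic.
At x = -pi the one-sided limits are g(-pi^-) = 0 and g(-pi^+) = -2.
By Dirichlet's theorem the series converges to their average, [(0) + (-2)]/2 = -1.

-1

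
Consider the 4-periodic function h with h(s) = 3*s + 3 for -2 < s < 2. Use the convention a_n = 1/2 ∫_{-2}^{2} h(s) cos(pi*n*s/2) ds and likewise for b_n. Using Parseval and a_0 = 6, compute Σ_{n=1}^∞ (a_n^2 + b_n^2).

Parseval: a_0^2/2 + Σ_{n≥1} (a_n^2+b_n^2) = 1/2 ∫_{-2}^{2} h(s)^2 ds = 42.
Subtract a_0^2/2 = 18: Σ (a_n^2+b_n^2) = 24.

24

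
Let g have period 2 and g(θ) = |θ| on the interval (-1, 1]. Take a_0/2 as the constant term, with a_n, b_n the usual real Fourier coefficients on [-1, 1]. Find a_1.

a_1 = ∫_{-1}^{1} g(θ) cos(pi*θ) dθ.
g is even and cos(pi*θ) is even, so the integrand is even and a_1 = 2 ∫_0^{1} g(θ) cos(pi*θ) dθ.
Integrating by parts (boundary term plus one more integral), an antiderivative of (θ) cos(pi*θ) is θ*sin(pi*θ)/pi + cos(pi*θ)/pi**2; evaluating from 0 to 1: ∫_{0}^{1} (θ) cos(pi*θ) dθ = (-1/pi**2) - (pi**(-2)) = -2/pi**2.
Hence a_1 = 2·(-2/pi**2) = -4/pi**2.

-4/pi**2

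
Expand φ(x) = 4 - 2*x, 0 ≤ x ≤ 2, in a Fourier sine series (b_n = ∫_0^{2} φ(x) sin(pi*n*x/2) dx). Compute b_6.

4/(3*pi)

b_6 = ∫_0^{2} (4 - 2*x) sin(3*pi*x) dx.
Integrating by parts (boundary term plus one more integral), an antiderivative of (4 - 2*x) sin(3*pi*x) is 2*x*cos(3*pi*x)/(3*pi) - 2*sin(3*pi*x)/(9*pi**2) - 4*cos(3*pi*x)/(3*pi); evaluating from 0 to 2: ∫_{0}^{2} (4 - 2*x) sin(3*pi*x) dx = (0) - (-4/(3*pi)) = 4/(3*pi).
Hence b_6 = 4/(3*pi).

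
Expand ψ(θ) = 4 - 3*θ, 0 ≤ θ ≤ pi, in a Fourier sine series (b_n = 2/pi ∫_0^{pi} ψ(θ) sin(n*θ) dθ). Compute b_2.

b_2 = 2/pi ∫_0^{pi} (4 - 3*θ) sin(2*θ) dθ.
Integrating by parts (boundary term plus one more integral), an antiderivative of (4 - 3*θ) sin(2*θ) is 3*θ*cos(2*θ)/2 - 3*sin(2*θ)/4 - 2*cos(2*θ); evaluating from 0 to pi: ∫_{0}^{pi} (4 - 3*θ) sin(2*θ) dθ = (-2 + 3*pi/2) - (-2) = 3*pi/2.
Hence b_2 = (2/pi)·(3*pi/2) = 3.

3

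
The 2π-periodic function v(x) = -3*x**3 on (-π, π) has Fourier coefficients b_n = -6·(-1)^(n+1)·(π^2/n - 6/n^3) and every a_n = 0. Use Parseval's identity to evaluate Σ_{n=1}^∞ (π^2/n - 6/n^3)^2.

Parseval: Σ b_n^2 = (1/π) ∫_{-π}^{π} v(x)^2 dx = 18*pi**6/7.
b_n^2 = 36·(π^2/n - 6/n^3)^2, so the sum equals (18*pi**6/7)/36 = pi**6/14.

pi**6/14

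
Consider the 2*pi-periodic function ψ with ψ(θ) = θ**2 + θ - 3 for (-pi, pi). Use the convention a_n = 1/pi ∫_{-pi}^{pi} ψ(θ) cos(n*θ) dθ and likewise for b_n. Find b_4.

b_4 = 1/pi ∫_{-pi}^{pi} ψ(θ) sin(4*θ) dθ.
Integrating by parts twice (tabular method), an antiderivative of (θ**2 + θ - 3) sin(4*θ) is -θ**2*cos(4*θ)/4 + θ*sin(4*θ)/8 - θ*cos(4*θ)/4 + sin(4*θ)/16 + 25*cos(4*θ)/32; evaluating from -pi to pi: ∫_{-pi}^{pi} (θ**2 + θ - 3) sin(4*θ) dθ = (-pi**2/4 - pi/4 + 25/32) - (-pi**2/4 + 25/32 + pi/4) = -pi/2.
Hence b_4 = (1/pi)·(-pi/2) = -1/2.

-1/2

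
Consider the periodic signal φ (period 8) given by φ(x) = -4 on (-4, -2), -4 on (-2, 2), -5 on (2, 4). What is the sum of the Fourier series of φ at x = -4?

-9/2

At x = -4 the one-sided limits are φ(-4^-) = -5 and φ(-4^+) = -4.
By Dirichlet's theorem the series converges to their average, [(-5) + (-4)]/2 = -9/2.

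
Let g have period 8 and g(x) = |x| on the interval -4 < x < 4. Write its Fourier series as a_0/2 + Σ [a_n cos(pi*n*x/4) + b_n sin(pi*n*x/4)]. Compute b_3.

0

b_3 = 1/4 ∫_{-4}^{4} g(x) sin(3*pi*x/4) dx.
g is even and sin(3*pi*x/4) is odd, so the integrand is odd over a symmetric interval and the integral vanishes.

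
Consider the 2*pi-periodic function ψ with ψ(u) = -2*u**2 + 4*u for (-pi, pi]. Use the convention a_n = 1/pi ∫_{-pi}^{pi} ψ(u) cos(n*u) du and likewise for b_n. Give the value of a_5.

8/25

a_5 = 1/pi ∫_{-pi}^{pi} ψ(u) cos(5*u) du.
Integrating by parts twice (tabular method), an antiderivative of (-2*u**2 + 4*u) cos(5*u) is -2*u**2*sin(5*u)/5 + 4*u*sin(5*u)/5 - 4*u*cos(5*u)/25 + 4*sin(5*u)/125 + 4*cos(5*u)/25; evaluating from -pi to pi: ∫_{-pi}^{pi} (-2*u**2 + 4*u) cos(5*u) du = (-4/25 + 4*pi/25) - (-4*pi/25 - 4/25) = 8*pi/25.
Hence a_5 = (1/pi)·(8*pi/25) = 8/25.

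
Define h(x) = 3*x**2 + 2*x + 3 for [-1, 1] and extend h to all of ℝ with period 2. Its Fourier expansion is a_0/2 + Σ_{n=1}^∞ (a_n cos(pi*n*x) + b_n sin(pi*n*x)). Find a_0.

a_0 = ∫_{-1}^{1} h(x) dx = 8.

8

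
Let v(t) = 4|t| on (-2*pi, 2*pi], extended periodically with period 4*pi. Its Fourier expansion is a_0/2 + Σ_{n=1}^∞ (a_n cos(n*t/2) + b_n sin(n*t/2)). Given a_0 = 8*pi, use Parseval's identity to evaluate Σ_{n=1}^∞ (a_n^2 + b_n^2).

32*pi**2/3

Parseval: a_0^2/2 + Σ_{n≥1} (a_n^2+b_n^2) = (1/(2*pi)) ∫_{-2*pi}^{2*pi} v(t)^2 dt = 128*pi**2/3.
Subtract a_0^2/2 = 32*pi**2: Σ (a_n^2+b_n^2) = 32*pi**2/3.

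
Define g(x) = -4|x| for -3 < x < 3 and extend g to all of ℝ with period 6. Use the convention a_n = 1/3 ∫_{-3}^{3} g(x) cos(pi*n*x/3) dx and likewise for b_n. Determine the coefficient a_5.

a_5 = 1/3 ∫_{-3}^{3} g(x) cos(5*pi*x/3) dx.
g is even and cos(5*pi*x/3) is even, so the integrand is even and a_5 = 2/3 ∫_0^{3} g(x) cos(5*pi*x/3) dx.
Integrating by parts (boundary term plus one more integral), an antiderivative of (-4*x) cos(5*pi*x/3) is -12*x*sin(5*pi*x/3)/(5*pi) - 36*cos(5*pi*x/3)/(25*pi**2); evaluating from 0 to 3: ∫_{0}^{3} (-4*x) cos(5*pi*x/3) dx = (36/(25*pi**2)) - (-36/(25*pi**2)) = 72/(25*pi**2).
Hence a_5 = (2/3)·(72/(25*pi**2)) = 48/(25*pi**2).

48/(25*pi**2)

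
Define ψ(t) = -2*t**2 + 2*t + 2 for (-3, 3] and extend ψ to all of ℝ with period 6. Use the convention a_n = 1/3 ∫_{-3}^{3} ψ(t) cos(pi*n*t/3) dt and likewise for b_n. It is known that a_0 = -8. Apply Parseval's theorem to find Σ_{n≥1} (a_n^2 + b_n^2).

408/5

Parseval: a_0^2/2 + Σ_{n≥1} (a_n^2+b_n^2) = 1/3 ∫_{-3}^{3} ψ(t)^2 dt = 568/5.
Subtract a_0^2/2 = 32: Σ (a_n^2+b_n^2) = 408/5.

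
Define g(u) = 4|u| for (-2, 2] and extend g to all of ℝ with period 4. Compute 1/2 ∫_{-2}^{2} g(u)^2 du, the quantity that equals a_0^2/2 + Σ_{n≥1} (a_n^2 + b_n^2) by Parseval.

1/2 ∫_{-2}^{2} g(u)^2 du = 1/2 · (256/3) = 128/3.

128/3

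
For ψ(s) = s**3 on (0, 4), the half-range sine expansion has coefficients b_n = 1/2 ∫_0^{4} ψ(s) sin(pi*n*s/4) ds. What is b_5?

b_5 = 1/2 ∫_0^{4} (s**3) sin(5*pi*s/4) ds.
Integrating by parts three times (tabular method), an antiderivative of (s**3) sin(5*pi*s/4) is -4*s**3*cos(5*pi*s/4)/(5*pi) + 48*s**2*sin(5*pi*s/4)/(25*pi**2) + 384*s*cos(5*pi*s/4)/(125*pi**3) - 1536*sin(5*pi*s/4)/(625*pi**4); evaluating from 0 to 4: ∫_{0}^{4} (s**3) sin(5*pi*s/4) ds = (256*(-6 + 25*pi**2)/(125*pi**3)) - (0) = 256*(-6 + 25*pi**2)/(125*pi**3).
Hence b_5 = (1/2)·(256*(-6 + 25*pi**2)/(125*pi**3)) = 128*(-6 + 25*pi**2)/(125*pi**3).

128*(-6 + 25*pi**2)/(125*pi**3)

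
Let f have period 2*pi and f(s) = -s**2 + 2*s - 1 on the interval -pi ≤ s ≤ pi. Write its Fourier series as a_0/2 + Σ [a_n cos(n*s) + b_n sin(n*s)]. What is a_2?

-1

a_2 = 1/pi ∫_{-pi}^{pi} f(s) cos(2*s) ds.
Integrating by parts twice (tabular method), an antiderivative of (-s**2 + 2*s - 1) cos(2*s) is -s**2*sin(2*s)/2 + s*sin(2*s) - s*cos(2*s)/2 - sin(2*s)/4 + cos(2*s)/2; evaluating from -pi to pi: ∫_{-pi}^{pi} (-s**2 + 2*s - 1) cos(2*s) ds = (1/2 - pi/2) - (1/2 + pi/2) = -pi.
Hence a_2 = (1/pi)·(-pi) = -1.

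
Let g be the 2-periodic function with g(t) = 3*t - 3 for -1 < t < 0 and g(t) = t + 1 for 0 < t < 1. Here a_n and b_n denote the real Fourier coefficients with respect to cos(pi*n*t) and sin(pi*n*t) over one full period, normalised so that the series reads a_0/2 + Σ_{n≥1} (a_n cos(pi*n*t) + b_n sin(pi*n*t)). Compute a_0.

-3

a_0 = ∫_{-1}^{1} g(t) dt = -3.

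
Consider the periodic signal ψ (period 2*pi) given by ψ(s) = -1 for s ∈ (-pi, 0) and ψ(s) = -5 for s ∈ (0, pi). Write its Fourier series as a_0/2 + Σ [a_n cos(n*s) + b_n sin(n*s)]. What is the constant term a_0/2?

a_0 = 1/pi ∫_{-pi}^{pi} ψ(s) ds = 1/pi · (-6*pi) = -6.
So the constant term a_0/2 = -3.

-3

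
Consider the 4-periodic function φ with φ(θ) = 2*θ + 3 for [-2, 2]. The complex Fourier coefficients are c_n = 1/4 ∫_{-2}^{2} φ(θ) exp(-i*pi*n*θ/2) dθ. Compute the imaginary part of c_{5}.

-4/(5*pi)

Since φ is real-valued, Im(c_{5}) = -1/4 ∫_{-2}^{2} φ(θ) sin(5*pi*θ/2) dθ = -b_{5}/2.
Integrating by parts (boundary term plus one more integral), an antiderivative of (2*θ + 3) sin(5*pi*θ/2) is -4*θ*cos(5*pi*θ/2)/(5*pi) + 8*sin(5*pi*θ/2)/(25*pi**2) - 6*cos(5*pi*θ/2)/(5*pi); evaluating from -2 to 2: ∫_{-2}^{2} (2*θ + 3) sin(5*pi*θ/2) dθ = (14/(5*pi)) - (-2/(5*pi)) = 16/(5*pi).
Hence Im(c_{5}) = (-1/4)·(16/(5*pi)) = -4/(5*pi).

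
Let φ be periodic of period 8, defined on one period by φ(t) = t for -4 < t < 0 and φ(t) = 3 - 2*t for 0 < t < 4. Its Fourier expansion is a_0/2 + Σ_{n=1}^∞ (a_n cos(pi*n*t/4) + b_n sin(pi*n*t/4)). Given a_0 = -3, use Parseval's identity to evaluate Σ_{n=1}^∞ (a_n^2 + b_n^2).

43/6

Parseval: a_0^2/2 + Σ_{n≥1} (a_n^2+b_n^2) = 1/4 ∫_{-4}^{4} φ(t)^2 dt = 35/3.
Subtract a_0^2/2 = 9/2: Σ (a_n^2+b_n^2) = 43/6.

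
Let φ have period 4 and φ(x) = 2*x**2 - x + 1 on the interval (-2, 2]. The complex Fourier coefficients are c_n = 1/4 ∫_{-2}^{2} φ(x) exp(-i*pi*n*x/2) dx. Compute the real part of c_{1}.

-16/pi**2

Since φ is real-valued, Re(c_{1}) = 1/4 ∫_{-2}^{2} φ(x) cos(pi*x/2) dx = a_{1}/2.
Integrating by parts twice (tabular method), an antiderivative of (2*x**2 - x + 1) cos(pi*x/2) is 4*x**2*sin(pi*x/2)/pi - 2*x*sin(pi*x/2)/pi + 16*x*cos(pi*x/2)/pi**2 - 32*sin(pi*x/2)/pi**3 + 2*sin(pi*x/2)/pi - 4*cos(pi*x/2)/pi**2; evaluating from -2 to 2: ∫_{-2}^{2} (2*x**2 - x + 1) cos(pi*x/2) dx = (-28/pi**2) - (36/pi**2) = -64/pi**2.
Hence Re(c_{1}) = (1/4)·(-64/pi**2) = -16/pi**2.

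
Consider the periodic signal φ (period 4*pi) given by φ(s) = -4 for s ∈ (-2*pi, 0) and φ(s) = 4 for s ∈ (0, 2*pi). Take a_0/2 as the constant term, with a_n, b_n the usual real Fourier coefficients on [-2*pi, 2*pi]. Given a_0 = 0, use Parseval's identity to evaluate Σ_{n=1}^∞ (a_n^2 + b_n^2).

Parseval: a_0^2/2 + Σ_{n≥1} (a_n^2+b_n^2) = (1/(2*pi)) ∫_{-2*pi}^{2*pi} φ(s)^2 ds = 32.
Subtract a_0^2/2 = 0: Σ (a_n^2+b_n^2) = 32.

32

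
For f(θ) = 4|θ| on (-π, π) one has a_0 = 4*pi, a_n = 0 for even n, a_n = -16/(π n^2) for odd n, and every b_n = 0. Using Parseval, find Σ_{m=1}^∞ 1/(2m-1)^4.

Parseval: a_0^2/2 + Σ a_n^2 = (1/π) ∫_{-π}^{π} f(θ)^2 dθ = 32*pi**2/3.
Subtract a_0^2/2 = 8*pi**2: Σ a_n^2 = 8*pi**2/3.
Only odd n contribute, with a_n^2 = 256/(π^2 n^4), so Σ_{m≥1} 1/(2m-1)^4 = π^2·(8*pi**2/3)/256 = pi**4/96.

pi**4/96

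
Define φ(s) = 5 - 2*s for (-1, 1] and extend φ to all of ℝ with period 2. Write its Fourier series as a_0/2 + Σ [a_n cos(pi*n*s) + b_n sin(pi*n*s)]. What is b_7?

-4/(7*pi)

b_7 = ∫_{-1}^{1} φ(s) sin(7*pi*s) ds.
Integrating by parts (boundary term plus one more integral), an antiderivative of (5 - 2*s) sin(7*pi*s) is 2*s*cos(7*pi*s)/(7*pi) - 2*sin(7*pi*s)/(49*pi**2) - 5*cos(7*pi*s)/(7*pi); evaluating from -1 to 1: ∫_{-1}^{1} (5 - 2*s) sin(7*pi*s) ds = (3/(7*pi)) - (1/pi) = -4/(7*pi).
Hence b_7 = -4/(7*pi).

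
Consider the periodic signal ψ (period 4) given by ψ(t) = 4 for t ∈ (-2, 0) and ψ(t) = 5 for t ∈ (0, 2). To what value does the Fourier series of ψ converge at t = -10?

9/2

t = -10 differs from t = -2 by -2 full period(s), and the series is 4-periodic.
At t = -2 the one-sided limits are ψ(-2^-) = 5 and ψ(-2^+) = 4.
By Dirichlet's theorem the series converges to their average, [(5) + (4)]/2 = 9/2.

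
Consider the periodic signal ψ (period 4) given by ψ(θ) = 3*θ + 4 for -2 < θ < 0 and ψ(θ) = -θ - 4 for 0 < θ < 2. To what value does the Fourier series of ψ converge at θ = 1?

ψ is continuous at θ = 1 with value -5, so the series converges to -5 there.

-5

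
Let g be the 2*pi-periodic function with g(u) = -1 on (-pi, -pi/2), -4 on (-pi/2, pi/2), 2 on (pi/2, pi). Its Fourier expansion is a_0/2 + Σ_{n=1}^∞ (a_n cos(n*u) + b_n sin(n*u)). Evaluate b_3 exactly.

1/pi

b_3 = 1/pi ∫_{-pi}^{pi} g(u) sin(3*u) du.
Split the integral at the breakpoints.
Directly, an antiderivative of (-1) sin(3*u) is cos(3*u)/3; evaluating from -pi to -pi/2: ∫_{-pi}^{-pi/2} (-1) sin(3*u) du = (0) - (-1/3) = 1/3.
Directly, an antiderivative of (-4) sin(3*u) is 4*cos(3*u)/3; evaluating from -pi/2 to pi/2: ∫_{-pi/2}^{pi/2} (-4) sin(3*u) du = (0) - (0) = 0.
Directly, an antiderivative of (2) sin(3*u) is -2*cos(3*u)/3; evaluating from pi/2 to pi: ∫_{pi/2}^{pi} (2) sin(3*u) du = (2/3) - (0) = 2/3.
Summing the pieces and multiplying by (1/pi) gives b_3 = 1/pi.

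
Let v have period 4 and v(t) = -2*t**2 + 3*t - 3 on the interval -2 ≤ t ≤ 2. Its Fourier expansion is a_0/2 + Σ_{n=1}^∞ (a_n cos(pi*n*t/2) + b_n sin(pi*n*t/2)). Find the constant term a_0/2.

-17/3

a_0 = 1/2 ∫_{-2}^{2} v(t) dt = 1/2 · (-68/3) = -34/3.
So the constant term a_0/2 = -17/3.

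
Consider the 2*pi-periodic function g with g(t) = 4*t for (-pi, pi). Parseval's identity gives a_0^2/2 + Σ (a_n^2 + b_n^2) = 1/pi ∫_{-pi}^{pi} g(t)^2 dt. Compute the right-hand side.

1/pi ∫_{-pi}^{pi} g(t)^2 dt = 1/pi · (32*pi**3/3) = 32*pi**2/3.

32*pi**2/3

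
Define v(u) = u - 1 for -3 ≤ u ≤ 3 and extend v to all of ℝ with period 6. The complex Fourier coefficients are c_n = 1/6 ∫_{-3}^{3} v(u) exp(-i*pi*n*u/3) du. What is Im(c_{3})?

Since v is real-valued, Im(c_{3}) = -1/6 ∫_{-3}^{3} v(u) sin(pi*u) du = -b_{3}/2.
Integrating by parts (boundary term plus one more integral), an antiderivative of (u - 1) sin(pi*u) is -u*cos(pi*u)/pi + sin(pi*u)/pi**2 + cos(pi*u)/pi; evaluating from -3 to 3: ∫_{-3}^{3} (u - 1) sin(pi*u) du = (2/pi) - (-4/pi) = 6/pi.
Hence Im(c_{3}) = (-1/6)·(6/pi) = -1/pi.

-1/pi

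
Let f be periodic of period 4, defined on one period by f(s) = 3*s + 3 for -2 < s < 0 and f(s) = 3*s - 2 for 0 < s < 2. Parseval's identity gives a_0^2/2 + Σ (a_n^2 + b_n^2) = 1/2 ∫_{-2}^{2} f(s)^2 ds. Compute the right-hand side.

1/2 ∫_{-2}^{2} f(s)^2 ds = 1/2 · (14) = 7.

7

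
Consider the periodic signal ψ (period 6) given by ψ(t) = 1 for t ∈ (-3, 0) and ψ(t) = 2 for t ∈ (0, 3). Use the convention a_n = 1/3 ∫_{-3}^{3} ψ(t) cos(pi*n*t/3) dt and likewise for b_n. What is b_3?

b_3 = 1/3 ∫_{-3}^{3} ψ(t) sin(pi*t) dt.
Split the integral at the breakpoints.
Directly, an antiderivative of (1) sin(pi*t) is -cos(pi*t)/pi; evaluating from -3 to 0: ∫_{-3}^{0} (1) sin(pi*t) dt = (-1/pi) - (1/pi) = -2/pi.
Directly, an antiderivative of (2) sin(pi*t) is -2*cos(pi*t)/pi; evaluating from 0 to 3: ∫_{0}^{3} (2) sin(pi*t) dt = (2/pi) - (-2/pi) = 4/pi.
Summing the pieces and multiplying by (1/3) gives b_3 = 2/(3*pi).

2/(3*pi)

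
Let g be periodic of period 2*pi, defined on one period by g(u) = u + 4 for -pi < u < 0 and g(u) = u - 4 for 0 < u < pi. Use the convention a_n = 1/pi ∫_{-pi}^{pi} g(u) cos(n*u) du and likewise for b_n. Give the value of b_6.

-1/3

b_6 = 1/pi ∫_{-pi}^{pi} g(u) sin(6*u) du.
g is odd and sin(6*u) is odd, so the integrand is even and b_6 = 2/pi ∫_0^{pi} g(u) sin(6*u) du.
Integrating by parts (boundary term plus one more integral), an antiderivative of (u - 4) sin(6*u) is -u*cos(6*u)/6 + sin(6*u)/36 + 2*cos(6*u)/3; evaluating from 0 to pi: ∫_{0}^{pi} (u - 4) sin(6*u) du = (2/3 - pi/6) - (2/3) = -pi/6.
Hence b_6 = (2/pi)·(-pi/6) = -1/3.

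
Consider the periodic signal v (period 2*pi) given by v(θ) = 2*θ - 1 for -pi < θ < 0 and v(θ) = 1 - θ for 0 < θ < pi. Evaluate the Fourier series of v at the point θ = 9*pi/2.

1 - pi/2

θ = 9*pi/2 differs from θ = pi/2 by 2 full period(s), and the series is 2*pi-periodic.
v is continuous at θ = pi/2 with value 1 - pi/2, so the series converges to 1 - pi/2 there.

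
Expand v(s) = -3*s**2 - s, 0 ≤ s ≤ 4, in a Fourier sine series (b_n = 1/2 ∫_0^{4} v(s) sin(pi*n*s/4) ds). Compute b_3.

b_3 = 1/2 ∫_0^{4} (-3*s**2 - s) sin(3*pi*s/4) ds.
Integrating by parts twice (tabular method), an antiderivative of (-3*s**2 - s) sin(3*pi*s/4) is 4*s**2*cos(3*pi*s/4)/pi - 32*s*sin(3*pi*s/4)/(3*pi**2) + 4*s*cos(3*pi*s/4)/(3*pi) - 16*sin(3*pi*s/4)/(9*pi**2) - 128*cos(3*pi*s/4)/(9*pi**3); evaluating from 0 to 4: ∫_{0}^{4} (-3*s**2 - s) sin(3*pi*s/4) ds = (16*(8 - 39*pi**2)/(9*pi**3)) - (-128/(9*pi**3)) = 16*(16 - 39*pi**2)/(9*pi**3).
Hence b_3 = (1/2)·(16*(16 - 39*pi**2)/(9*pi**3)) = 8*(16 - 39*pi**2)/(9*pi**3).

8*(16 - 39*pi**2)/(9*pi**3)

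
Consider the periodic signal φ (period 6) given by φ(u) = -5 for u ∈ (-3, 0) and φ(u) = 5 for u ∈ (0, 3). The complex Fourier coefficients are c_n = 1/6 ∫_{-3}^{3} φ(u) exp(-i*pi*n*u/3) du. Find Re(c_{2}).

Since φ is real-valued, Re(c_{2}) = 1/6 ∫_{-3}^{3} φ(u) cos(2*pi*u/3) du = a_{2}/2.
(φ is odd, so the integrand is odd over a symmetric interval and the integral vanishes.)

0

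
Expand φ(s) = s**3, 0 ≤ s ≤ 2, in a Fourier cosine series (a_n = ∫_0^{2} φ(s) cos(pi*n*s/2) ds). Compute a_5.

48*(4 - 25*pi**2)/(625*pi**4)

a_5 = ∫_0^{2} (s**3) cos(5*pi*s/2) ds.
Integrating by parts three times (tabular method), an antiderivative of (s**3) cos(5*pi*s/2) is 2*s**3*sin(5*pi*s/2)/(5*pi) + 12*s**2*cos(5*pi*s/2)/(25*pi**2) - 48*s*sin(5*pi*s/2)/(125*pi**3) - 96*cos(5*pi*s/2)/(625*pi**4); evaluating from 0 to 2: ∫_{0}^{2} (s**3) cos(5*pi*s/2) ds = (48*(2 - 25*pi**2)/(625*pi**4)) - (-96/(625*pi**4)) = 48*(4 - 25*pi**2)/(625*pi**4).
Hence a_5 = 48*(4 - 25*pi**2)/(625*pi**4).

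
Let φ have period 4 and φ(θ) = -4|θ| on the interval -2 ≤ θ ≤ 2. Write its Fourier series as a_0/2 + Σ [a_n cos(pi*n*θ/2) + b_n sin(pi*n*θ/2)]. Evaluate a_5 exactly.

a_5 = 1/2 ∫_{-2}^{2} φ(θ) cos(5*pi*θ/2) dθ.
φ is even and cos(5*pi*θ/2) is even, so the integrand is even and a_5 = ∫_0^{2} φ(θ) cos(5*pi*θ/2) dθ.
Integrating by parts (boundary term plus one more integral), an antiderivative of (-4*θ) cos(5*pi*θ/2) is -8*θ*sin(5*pi*θ/2)/(5*pi) - 16*cos(5*pi*θ/2)/(25*pi**2); evaluating from 0 to 2: ∫_{0}^{2} (-4*θ) cos(5*pi*θ/2) dθ = (16/(25*pi**2)) - (-16/(25*pi**2)) = 32/(25*pi**2).
Hence a_5 = 32/(25*pi**2).

32/(25*pi**2)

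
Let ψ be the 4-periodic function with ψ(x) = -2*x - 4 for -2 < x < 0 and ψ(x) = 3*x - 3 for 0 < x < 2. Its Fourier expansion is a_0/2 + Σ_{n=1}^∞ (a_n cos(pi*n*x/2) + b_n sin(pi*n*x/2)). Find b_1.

b_1 = 1/2 ∫_{-2}^{2} ψ(x) sin(pi*x/2) dx.
Split the integral at the breakpoints.
Integrating by parts (boundary term plus one more integral), an antiderivative of (-2*x - 4) sin(pi*x/2) is 4*x*cos(pi*x/2)/pi - 8*sin(pi*x/2)/pi**2 + 8*cos(pi*x/2)/pi; evaluating from -2 to 0: ∫_{-2}^{0} (-2*x - 4) sin(pi*x/2) dx = (8/pi) - (0) = 8/pi.
Integrating by parts (boundary term plus one more integral), an antiderivative of (3*x - 3) sin(pi*x/2) is -6*x*cos(pi*x/2)/pi + 12*sin(pi*x/2)/pi**2 + 6*cos(pi*x/2)/pi; evaluating from 0 to 2: ∫_{0}^{2} (3*x - 3) sin(pi*x/2) dx = (6/pi) - (6/pi) = 0.
Summing the pieces and multiplying by (1/2) gives b_1 = 4/pi.

4/pi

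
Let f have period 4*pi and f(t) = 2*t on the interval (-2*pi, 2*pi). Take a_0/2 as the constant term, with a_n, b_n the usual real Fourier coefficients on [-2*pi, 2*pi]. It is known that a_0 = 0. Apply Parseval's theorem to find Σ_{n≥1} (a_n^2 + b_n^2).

32*pi**2/3

Parseval: a_0^2/2 + Σ_{n≥1} (a_n^2+b_n^2) = (1/(2*pi)) ∫_{-2*pi}^{2*pi} f(t)^2 dt = 32*pi**2/3.
Subtract a_0^2/2 = 0: Σ (a_n^2+b_n^2) = 32*pi**2/3.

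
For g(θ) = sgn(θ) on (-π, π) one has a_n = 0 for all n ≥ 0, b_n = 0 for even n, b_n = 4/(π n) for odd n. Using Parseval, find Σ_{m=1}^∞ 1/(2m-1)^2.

pi**2/8

Parseval: Σ b_n^2 = (1/π) ∫_{-π}^{π} g(θ)^2 dθ = 2.
Only odd n contribute, with b_n^2 = 16/(π^2 n^2), so Σ_{m≥1} 1/(2m-1)^2 = π^2·(2)/16 = pi**2/8.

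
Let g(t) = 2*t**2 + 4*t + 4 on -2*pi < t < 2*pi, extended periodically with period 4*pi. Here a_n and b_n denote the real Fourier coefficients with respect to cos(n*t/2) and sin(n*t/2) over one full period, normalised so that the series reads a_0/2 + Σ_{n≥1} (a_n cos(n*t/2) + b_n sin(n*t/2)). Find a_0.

a_0 = (1/(2*pi)) ∫_{-2*pi}^{2*pi} g(t) dt = (1/(2*pi)) · (16*pi + 32*pi**3/3) = 8 + 16*pi**2/3.

8 + 16*pi**2/3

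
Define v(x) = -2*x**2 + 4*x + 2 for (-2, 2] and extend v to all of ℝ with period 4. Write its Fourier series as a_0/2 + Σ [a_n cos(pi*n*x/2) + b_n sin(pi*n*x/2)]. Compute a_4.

a_4 = 1/2 ∫_{-2}^{2} v(x) cos(2*pi*x) dx.
Integrating by parts twice (tabular method), an antiderivative of (-2*x**2 + 4*x + 2) cos(2*pi*x) is -x**2*sin(2*pi*x)/pi + 2*x*sin(2*pi*x)/pi - x*cos(2*pi*x)/pi**2 + sin(2*pi*x)/(2*pi**3) + sin(2*pi*x)/pi + cos(2*pi*x)/pi**2; evaluating from -2 to 2: ∫_{-2}^{2} (-2*x**2 + 4*x + 2) cos(2*pi*x) dx = (-1/pi**2) - (3/pi**2) = -4/pi**2.
Hence a_4 = (1/2)·(-4/pi**2) = -2/pi**2.

-2/pi**2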